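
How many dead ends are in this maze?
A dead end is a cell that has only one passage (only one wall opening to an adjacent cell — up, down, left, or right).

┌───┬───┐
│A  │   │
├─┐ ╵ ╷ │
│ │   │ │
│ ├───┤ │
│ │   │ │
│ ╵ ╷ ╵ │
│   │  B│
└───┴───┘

Checking each cell for number of passages:

Dead ends found at positions:
  (0, 0)
  (1, 0)
Total dead ends: 2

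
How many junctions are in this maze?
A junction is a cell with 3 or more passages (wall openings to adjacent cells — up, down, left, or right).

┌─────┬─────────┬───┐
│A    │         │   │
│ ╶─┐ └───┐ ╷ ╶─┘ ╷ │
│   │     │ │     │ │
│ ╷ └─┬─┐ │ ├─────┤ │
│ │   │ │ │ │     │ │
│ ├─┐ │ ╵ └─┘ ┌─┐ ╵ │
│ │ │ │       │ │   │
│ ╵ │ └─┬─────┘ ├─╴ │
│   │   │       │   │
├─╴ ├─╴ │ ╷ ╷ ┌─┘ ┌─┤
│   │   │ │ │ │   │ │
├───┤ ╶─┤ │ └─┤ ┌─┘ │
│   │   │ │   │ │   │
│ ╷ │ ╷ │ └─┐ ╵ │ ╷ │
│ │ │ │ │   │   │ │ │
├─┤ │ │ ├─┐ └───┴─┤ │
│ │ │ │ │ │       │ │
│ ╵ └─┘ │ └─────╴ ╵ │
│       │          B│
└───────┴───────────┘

Checking each cell for number of passages:

Junctions found (3+ passages):
  (0, 5): 3 passages
  (0, 6): 3 passages
  (1, 0): 3 passages
  (3, 4): 3 passages
  (3, 9): 3 passages
  (4, 1): 3 passages
  (4, 5): 3 passages
  (4, 6): 3 passages
  (6, 2): 3 passages
  (6, 9): 3 passages
  (9, 1): 3 passages
  (9, 8): 3 passages
Total junctions: 12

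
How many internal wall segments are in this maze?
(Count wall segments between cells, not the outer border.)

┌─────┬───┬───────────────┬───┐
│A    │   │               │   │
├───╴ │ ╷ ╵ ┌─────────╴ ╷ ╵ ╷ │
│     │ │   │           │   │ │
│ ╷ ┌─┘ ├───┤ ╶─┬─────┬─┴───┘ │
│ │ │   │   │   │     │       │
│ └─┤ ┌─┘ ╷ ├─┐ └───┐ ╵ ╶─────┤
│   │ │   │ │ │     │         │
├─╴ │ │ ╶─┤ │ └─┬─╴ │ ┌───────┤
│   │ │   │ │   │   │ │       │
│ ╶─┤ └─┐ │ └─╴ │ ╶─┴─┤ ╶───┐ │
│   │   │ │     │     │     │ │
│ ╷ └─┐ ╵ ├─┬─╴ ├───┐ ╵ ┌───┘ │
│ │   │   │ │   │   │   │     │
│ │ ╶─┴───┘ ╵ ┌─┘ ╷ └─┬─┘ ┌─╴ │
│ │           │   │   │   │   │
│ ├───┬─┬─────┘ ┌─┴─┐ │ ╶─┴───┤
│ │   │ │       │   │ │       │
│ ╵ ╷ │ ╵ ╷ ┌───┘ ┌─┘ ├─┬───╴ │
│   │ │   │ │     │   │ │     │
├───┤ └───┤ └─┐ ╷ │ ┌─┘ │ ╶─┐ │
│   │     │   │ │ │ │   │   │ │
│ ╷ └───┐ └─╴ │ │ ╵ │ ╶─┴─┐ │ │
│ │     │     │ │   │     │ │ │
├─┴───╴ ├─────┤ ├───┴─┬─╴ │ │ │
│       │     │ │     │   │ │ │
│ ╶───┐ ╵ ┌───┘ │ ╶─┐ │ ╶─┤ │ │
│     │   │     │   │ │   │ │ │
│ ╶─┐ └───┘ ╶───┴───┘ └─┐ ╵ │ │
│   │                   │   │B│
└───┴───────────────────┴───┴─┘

Counting internal wall segments:
Total internal walls: 196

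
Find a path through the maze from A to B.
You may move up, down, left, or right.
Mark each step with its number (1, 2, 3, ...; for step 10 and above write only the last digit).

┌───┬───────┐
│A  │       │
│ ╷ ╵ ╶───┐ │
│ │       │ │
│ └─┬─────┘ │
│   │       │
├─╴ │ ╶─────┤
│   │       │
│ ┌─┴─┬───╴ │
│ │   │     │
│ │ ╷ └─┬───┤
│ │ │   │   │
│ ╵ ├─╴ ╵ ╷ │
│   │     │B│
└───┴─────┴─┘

Finding the shortest path through the maze:
Path length: 19 steps
Directions: down → down → right → down → left → down → down → down → right → up → up → right → down → right → down → right → up → right → down

Solution:

┌───┬───────┐
│A  │       │
│ ╷ ╵ ╶───┐ │
│1│       │ │
│ └─┬─────┘ │
│2 3│       │
├─╴ │ ╶─────┤
│5 4│       │
│ ┌─┴─┬───╴ │
│6│1 2│     │
│ │ ╷ └─┬───┤
│7│0│3 4│7 8│
│ ╵ ├─╴ ╵ ╷ │
│8 9│  5 6│B│
└───┴─────┴─┘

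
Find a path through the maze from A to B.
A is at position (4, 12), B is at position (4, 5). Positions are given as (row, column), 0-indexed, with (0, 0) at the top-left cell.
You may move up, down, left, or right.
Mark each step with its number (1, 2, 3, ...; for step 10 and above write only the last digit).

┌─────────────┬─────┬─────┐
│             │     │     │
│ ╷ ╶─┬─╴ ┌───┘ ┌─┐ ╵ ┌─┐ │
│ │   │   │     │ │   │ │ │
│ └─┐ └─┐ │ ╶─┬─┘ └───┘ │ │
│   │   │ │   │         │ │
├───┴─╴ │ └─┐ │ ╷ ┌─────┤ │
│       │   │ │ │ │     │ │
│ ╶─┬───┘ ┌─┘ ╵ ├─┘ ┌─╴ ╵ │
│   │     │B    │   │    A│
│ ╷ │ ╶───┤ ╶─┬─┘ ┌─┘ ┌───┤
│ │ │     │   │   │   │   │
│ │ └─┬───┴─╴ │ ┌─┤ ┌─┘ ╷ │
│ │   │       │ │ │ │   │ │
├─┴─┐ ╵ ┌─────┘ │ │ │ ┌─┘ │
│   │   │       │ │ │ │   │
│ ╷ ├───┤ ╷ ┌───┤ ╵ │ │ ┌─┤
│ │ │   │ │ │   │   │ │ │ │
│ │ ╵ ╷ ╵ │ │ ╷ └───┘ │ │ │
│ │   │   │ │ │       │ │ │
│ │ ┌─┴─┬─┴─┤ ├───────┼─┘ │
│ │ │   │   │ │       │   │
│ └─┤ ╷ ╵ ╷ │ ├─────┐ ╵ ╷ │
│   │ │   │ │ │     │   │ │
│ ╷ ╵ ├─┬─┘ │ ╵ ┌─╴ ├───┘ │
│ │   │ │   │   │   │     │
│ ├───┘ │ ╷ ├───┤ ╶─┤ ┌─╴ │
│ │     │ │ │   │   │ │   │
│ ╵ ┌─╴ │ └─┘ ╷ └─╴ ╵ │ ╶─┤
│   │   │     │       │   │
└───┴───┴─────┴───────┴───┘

Finding the shortest path from (4, 12) to (4, 5):
Path length: 19 steps
Directions: up → up → up → up → left → left → down → left → up → left → left → down → left → left → down → right → down → down → left

Solution:

┌─────────────┬─────┬─────┐
│             │1 0 9│6 5 4│
│ ╷ ╶─┬─╴ ┌───┘ ┌─┐ ╵ ┌─┐ │
│ │   │   │4 3 2│ │8 7│ │3│
│ └─┐ └─┐ │ ╶─┬─┘ └───┘ │ │
│   │   │ │5 6│         │2│
├───┴─╴ │ └─┐ │ ╷ ┌─────┤ │
│       │   │7│ │ │     │1│
│ ╶─┬───┘ ┌─┘ ╵ ├─┘ ┌─╴ ╵ │
│   │     │B 8  │   │    A│
│ ╷ │ ╶───┤ ╶─┬─┘ ┌─┘ ┌───┤
│ │ │     │   │   │   │   │
│ │ └─┬───┴─╴ │ ┌─┤ ┌─┘ ╷ │
│ │   │       │ │ │ │   │ │
├─┴─┐ ╵ ┌─────┘ │ │ │ ┌─┘ │
│   │   │       │ │ │ │   │
│ ╷ ├───┤ ╷ ┌───┤ ╵ │ │ ┌─┤
│ │ │   │ │ │   │   │ │ │ │
│ │ ╵ ╷ ╵ │ │ ╷ └───┘ │ │ │
│ │   │   │ │ │       │ │ │
│ │ ┌─┴─┬─┴─┤ ├───────┼─┘ │
│ │ │   │   │ │       │   │
│ └─┤ ╷ ╵ ╷ │ ├─────┐ ╵ ╷ │
│   │ │   │ │ │     │   │ │
│ ╷ ╵ ├─┬─┘ │ ╵ ┌─╴ ├───┘ │
│ │   │ │   │   │   │     │
│ ├───┘ │ ╷ ├───┤ ╶─┤ ┌─╴ │
│ │     │ │ │   │   │ │   │
│ ╵ ┌─╴ │ └─┘ ╷ └─╴ ╵ │ ╶─┤
│   │   │     │       │   │
└───┴───┴─────┴───────┴───┘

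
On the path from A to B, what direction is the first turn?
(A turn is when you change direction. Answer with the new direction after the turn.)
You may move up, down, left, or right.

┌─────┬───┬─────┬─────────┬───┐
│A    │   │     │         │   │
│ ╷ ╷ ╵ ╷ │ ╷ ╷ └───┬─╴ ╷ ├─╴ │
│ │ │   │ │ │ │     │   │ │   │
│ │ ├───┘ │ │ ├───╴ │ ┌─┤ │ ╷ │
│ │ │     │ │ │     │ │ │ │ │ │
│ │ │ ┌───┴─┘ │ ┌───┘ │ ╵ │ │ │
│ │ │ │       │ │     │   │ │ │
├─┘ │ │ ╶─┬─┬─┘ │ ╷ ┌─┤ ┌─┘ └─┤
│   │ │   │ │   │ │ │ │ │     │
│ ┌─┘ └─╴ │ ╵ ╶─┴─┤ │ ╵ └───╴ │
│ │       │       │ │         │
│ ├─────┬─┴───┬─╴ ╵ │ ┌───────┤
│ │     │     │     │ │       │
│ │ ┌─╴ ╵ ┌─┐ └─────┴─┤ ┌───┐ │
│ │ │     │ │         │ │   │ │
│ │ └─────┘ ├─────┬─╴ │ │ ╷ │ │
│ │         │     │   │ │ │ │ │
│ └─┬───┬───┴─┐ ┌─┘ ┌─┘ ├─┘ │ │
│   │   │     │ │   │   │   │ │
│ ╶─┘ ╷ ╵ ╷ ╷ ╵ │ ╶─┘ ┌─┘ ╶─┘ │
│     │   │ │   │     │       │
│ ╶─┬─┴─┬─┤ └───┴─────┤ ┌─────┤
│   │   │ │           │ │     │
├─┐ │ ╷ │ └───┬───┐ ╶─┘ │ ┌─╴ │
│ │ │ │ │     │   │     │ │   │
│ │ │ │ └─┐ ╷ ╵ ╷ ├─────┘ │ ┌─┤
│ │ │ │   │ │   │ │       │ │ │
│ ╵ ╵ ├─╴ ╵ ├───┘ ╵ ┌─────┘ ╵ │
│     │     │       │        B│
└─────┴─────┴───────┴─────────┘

Directions: right, down, down, down, down, left, down, down, down, down, down, down, down, right, down, down, down, right, up, up, up, right, down, down, right, down, right, up, up, right, down, right, up, right, down, down, right, up, right, right, right, up, up, right, right, down, left, down, down, right
First turn direction: down

Solution:

┌─────┬───┬─────┬─────────┬───┐
│A ↓  │   │     │         │   │
│ ╷ ╷ ╵ ╷ │ ╷ ╷ └───┬─╴ ╷ ├─╴ │
│ │↓│   │ │ │ │     │   │ │   │
│ │ ├───┘ │ │ ├───╴ │ ┌─┤ │ ╷ │
│ │↓│     │ │ │     │ │ │ │ │ │
│ │ │ ┌───┴─┘ │ ┌───┘ │ ╵ │ │ │
│ │↓│ │       │ │     │   │ │ │
├─┘ │ │ ╶─┬─┬─┘ │ ╷ ┌─┤ ┌─┘ └─┤
│↓ ↲│ │   │ │   │ │ │ │ │     │
│ ┌─┘ └─╴ │ ╵ ╶─┴─┤ │ ╵ └───╴ │
│↓│       │       │ │         │
│ ├─────┬─┴───┬─╴ ╵ │ ┌───────┤
│↓│     │     │     │ │       │
│ │ ┌─╴ ╵ ┌─┐ └─────┴─┤ ┌───┐ │
│↓│ │     │ │         │ │   │ │
│ │ └─────┘ ├─────┬─╴ │ │ ╷ │ │
│↓│         │     │   │ │ │ │ │
│ └─┬───┬───┴─┐ ┌─┘ ┌─┘ ├─┘ │ │
│↓  │   │     │ │   │   │   │ │
│ ╶─┘ ╷ ╵ ╷ ╷ ╵ │ ╶─┘ ┌─┘ ╶─┘ │
│↓    │   │ │   │     │       │
│ ╶─┬─┴─┬─┤ └───┴─────┤ ┌─────┤
│↳ ↓│↱ ↓│ │           │ │↱ → ↓│
├─┐ │ ╷ │ └───┬───┐ ╶─┘ │ ┌─╴ │
│ │↓│↑│↓│  ↱ ↓│↱ ↓│     │↑│↓ ↲│
│ │ │ │ └─┐ ╷ ╵ ╷ ├─────┘ │ ┌─┤
│ │↓│↑│↳ ↓│↑│↳ ↑│↓│↱ → → ↑│↓│ │
│ ╵ ╵ ├─╴ ╵ ├───┘ ╵ ┌─────┘ ╵ │
│  ↳ ↑│  ↳ ↑│    ↳ ↑│      ↳ B│
└─────┴─────┴───────┴─────────┘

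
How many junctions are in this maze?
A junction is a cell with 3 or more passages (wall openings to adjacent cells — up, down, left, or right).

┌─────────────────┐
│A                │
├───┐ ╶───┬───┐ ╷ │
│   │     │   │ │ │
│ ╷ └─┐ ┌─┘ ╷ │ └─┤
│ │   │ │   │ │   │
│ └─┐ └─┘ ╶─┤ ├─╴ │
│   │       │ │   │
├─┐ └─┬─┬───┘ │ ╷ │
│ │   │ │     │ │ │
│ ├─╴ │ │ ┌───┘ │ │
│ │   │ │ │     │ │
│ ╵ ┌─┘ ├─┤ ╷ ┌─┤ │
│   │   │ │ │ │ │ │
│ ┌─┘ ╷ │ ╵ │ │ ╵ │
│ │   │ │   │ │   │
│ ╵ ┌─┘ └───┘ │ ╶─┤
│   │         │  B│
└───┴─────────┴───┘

Checking each cell for number of passages:

Junctions found (3+ passages):
  (0, 2): 3 passages
  (0, 7): 3 passages
  (1, 3): 3 passages
  (3, 4): 3 passages
  (3, 8): 3 passages
  (5, 6): 3 passages
  (6, 0): 3 passages
  (6, 3): 3 passages
  (7, 7): 3 passages
  (8, 3): 3 passages
Total junctions: 10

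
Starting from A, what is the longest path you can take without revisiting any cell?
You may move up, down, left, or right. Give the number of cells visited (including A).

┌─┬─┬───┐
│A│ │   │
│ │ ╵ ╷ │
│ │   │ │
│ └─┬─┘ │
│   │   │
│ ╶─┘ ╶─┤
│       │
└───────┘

Finding longest simple path using DFS:
Start: (0, 0)
Longest path visits 14 cells
Path: A → down → down → down → right → right → up → right → up → up → left → down → left → up

Solution:

┌─┬─┬───┐
│A│B│↓ ↰│
│ │ ╵ ╷ │
│↓│↑ ↲│↑│
│ └─┬─┘ │
│↓  │↱ ↑│
│ ╶─┘ ╶─┤
│↳ → ↑  │
└───────┘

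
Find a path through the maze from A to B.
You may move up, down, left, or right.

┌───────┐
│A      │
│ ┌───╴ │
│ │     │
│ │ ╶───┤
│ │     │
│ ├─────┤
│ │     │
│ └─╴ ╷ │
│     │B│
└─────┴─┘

Finding the shortest path through the maze:
Path length: 9 steps
Directions: down → down → down → down → right → right → up → right → down

Solution:

┌───────┐
│A      │
│ ┌───╴ │
│↓│     │
│ │ ╶───┤
│↓│     │
│ ├─────┤
│↓│  ↱ ↓│
│ └─╴ ╷ │
│↳ → ↑│B│
└─────┴─┘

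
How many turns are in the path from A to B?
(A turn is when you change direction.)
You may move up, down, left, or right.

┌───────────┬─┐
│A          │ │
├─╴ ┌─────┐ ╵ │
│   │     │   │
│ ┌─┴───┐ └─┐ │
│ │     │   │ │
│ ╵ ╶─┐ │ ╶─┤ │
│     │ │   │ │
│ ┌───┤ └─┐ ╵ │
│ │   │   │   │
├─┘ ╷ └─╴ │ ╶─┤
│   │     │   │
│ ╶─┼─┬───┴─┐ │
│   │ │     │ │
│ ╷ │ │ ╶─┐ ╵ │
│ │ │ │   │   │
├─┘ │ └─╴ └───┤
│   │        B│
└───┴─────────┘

Directions: right, right, right, right, right, down, right, down, down, down, left, down, right, down, down, left, up, left, left, down, right, down, right, right
Number of turns: 14

Solution:

┌───────────┬─┐
│A → → → → ↓│ │
├─╴ ┌─────┐ ╵ │
│   │     │↳ ↓│
│ ┌─┴───┐ └─┐ │
│ │     │   │↓│
│ ╵ ╶─┐ │ ╶─┤ │
│     │ │   │↓│
│ ┌───┤ └─┐ ╵ │
│ │   │   │↓ ↲│
├─┘ ╷ └─╴ │ ╶─┤
│   │     │↳ ↓│
│ ╶─┼─┬───┴─┐ │
│   │ │↓ ← ↰│↓│
│ ╷ │ │ ╶─┐ ╵ │
│ │ │ │↳ ↓│↑ ↲│
├─┘ │ └─╴ └───┤
│   │    ↳ → B│
└───┴─────────┘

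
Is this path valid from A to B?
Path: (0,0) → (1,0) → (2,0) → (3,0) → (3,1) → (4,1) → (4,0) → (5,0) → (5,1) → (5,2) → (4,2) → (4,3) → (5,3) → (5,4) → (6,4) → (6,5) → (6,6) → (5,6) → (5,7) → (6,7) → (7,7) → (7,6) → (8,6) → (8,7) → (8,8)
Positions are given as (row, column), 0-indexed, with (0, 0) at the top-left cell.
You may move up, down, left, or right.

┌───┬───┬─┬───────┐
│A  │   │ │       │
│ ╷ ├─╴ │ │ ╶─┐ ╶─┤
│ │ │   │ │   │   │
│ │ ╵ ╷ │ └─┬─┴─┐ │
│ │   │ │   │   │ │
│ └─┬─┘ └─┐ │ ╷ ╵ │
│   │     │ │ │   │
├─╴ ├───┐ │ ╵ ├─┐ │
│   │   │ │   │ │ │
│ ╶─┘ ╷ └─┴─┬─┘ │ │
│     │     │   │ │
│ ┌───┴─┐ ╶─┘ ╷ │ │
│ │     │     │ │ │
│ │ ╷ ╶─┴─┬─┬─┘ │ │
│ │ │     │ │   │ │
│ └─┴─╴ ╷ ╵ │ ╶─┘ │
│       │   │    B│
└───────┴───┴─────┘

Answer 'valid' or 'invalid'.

Checking path validity:
Result: All consecutive moves are passable.

valid

Correct solution:

┌───┬───┬─┬───────┐
│A  │   │ │       │
│ ╷ ├─╴ │ │ ╶─┐ ╶─┤
│↓│ │   │ │   │   │
│ │ ╵ ╷ │ └─┬─┴─┐ │
│↓│   │ │   │   │ │
│ └─┬─┘ └─┐ │ ╷ ╵ │
│↳ ↓│     │ │ │   │
├─╴ ├───┐ │ ╵ ├─┐ │
│↓ ↲│↱ ↓│ │   │ │ │
│ ╶─┘ ╷ └─┴─┬─┘ │ │
│↳ → ↑│↳ ↓  │↱ ↓│ │
│ ┌───┴─┐ ╶─┘ ╷ │ │
│ │     │↳ → ↑│↓│ │
│ │ ╷ ╶─┴─┬─┬─┘ │ │
│ │ │     │ │↓ ↲│ │
│ └─┴─╴ ╷ ╵ │ ╶─┘ │
│       │   │↳ → B│
└───────┴───┴─────┘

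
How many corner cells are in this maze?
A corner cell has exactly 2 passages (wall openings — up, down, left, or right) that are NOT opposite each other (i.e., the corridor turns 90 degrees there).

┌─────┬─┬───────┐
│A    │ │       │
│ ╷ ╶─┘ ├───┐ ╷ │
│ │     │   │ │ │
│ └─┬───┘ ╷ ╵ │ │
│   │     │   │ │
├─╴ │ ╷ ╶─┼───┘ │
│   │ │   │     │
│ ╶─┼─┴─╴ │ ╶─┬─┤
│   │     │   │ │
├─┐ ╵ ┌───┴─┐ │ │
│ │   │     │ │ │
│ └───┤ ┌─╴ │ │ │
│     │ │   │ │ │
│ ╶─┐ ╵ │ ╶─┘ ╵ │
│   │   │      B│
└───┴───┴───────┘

Counting corner cells (2 non-opposite passages):
Total corners: 36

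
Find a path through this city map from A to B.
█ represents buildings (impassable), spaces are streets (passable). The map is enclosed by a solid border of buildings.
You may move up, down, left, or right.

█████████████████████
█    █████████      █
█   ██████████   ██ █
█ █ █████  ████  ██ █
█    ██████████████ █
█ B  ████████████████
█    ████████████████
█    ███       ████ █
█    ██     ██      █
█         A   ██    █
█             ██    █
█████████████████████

Finding the shortest path from A to B:
Movement: cardinal only
Path length: 12 steps
Directions: left → left → left → left → left → left → up → up → up → up → left → left

Solution:

█████████████████████
█    █████████      █
█   ██████████   ██ █
█ █ █████  ████  ██ █
█    ██████████████ █
█ B←↰████████████████
█   ↑████████████████
█   ↑███       ████ █
█   ↑██     ██      █
█   ↑←←←←←A   ██    █
█             ██    █
█████████████████████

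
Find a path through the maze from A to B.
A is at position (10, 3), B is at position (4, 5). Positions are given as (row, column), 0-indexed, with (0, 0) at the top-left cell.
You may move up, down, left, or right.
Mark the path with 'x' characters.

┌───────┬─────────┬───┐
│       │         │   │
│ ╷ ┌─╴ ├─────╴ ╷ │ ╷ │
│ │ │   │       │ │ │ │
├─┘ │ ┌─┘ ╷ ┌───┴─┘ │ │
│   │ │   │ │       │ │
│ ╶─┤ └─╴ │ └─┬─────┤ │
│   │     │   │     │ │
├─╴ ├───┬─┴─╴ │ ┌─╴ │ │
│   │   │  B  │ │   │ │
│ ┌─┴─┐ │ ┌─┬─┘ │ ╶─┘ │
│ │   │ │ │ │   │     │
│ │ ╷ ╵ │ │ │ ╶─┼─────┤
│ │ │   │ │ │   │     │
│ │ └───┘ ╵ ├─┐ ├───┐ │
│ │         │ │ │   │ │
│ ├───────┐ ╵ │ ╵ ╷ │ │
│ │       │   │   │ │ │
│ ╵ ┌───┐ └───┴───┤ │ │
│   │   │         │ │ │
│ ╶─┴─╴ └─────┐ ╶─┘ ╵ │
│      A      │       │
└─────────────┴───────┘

Finding the shortest path from (10, 3) to (4, 5):
Path length: 32 steps
Directions: left → left → left → up → up → up → up → up → up → right → up → left → up → right → up → up → right → right → down → left → down → down → right → right → up → up → right → down → down → right → down → left

Solution:

┌───────┬─────────┬───┐
│  x x x│         │   │
│ ╷ ┌─╴ ├─────╴ ╷ │ ╷ │
│ │x│x x│x x    │ │ │ │
├─┘ │ ┌─┘ ╷ ┌───┴─┘ │ │
│x x│x│  x│x│       │ │
│ ╶─┤ └─╴ │ └─┬─────┤ │
│x x│x x x│x x│     │ │
├─╴ ├───┬─┴─╴ │ ┌─╴ │ │
│x x│   │  B x│ │   │ │
│ ┌─┴─┐ │ ┌─┬─┘ │ ╶─┘ │
│x│   │ │ │ │   │     │
│ │ ╷ ╵ │ │ │ ╶─┼─────┤
│x│ │   │ │ │   │     │
│ │ └───┘ ╵ ├─┐ ├───┐ │
│x│         │ │ │   │ │
│ ├───────┐ ╵ │ ╵ ╷ │ │
│x│       │   │   │ │ │
│ ╵ ┌───┐ └───┴───┤ │ │
│x  │   │         │ │ │
│ ╶─┴─╴ └─────┐ ╶─┘ ╵ │
│x x x A      │       │
└─────────────┴───────┘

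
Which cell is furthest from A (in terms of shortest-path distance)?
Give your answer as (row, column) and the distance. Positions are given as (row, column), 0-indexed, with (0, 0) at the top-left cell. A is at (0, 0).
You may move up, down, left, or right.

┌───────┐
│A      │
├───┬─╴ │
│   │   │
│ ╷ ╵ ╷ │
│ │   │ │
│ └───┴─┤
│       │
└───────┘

Computing BFS distances from A to all cells:
Furthest cell: (3, 3)
Distance: 14 steps

Path from A to the furthest cell:

┌───────┐
│A → → ↓│
├───┬─╴ │
│↓ ↰│↓ ↲│
│ ╷ ╵ ╷ │
│↓│↑ ↲│ │
│ └───┴─┤
│↳ → → B│
└───────┘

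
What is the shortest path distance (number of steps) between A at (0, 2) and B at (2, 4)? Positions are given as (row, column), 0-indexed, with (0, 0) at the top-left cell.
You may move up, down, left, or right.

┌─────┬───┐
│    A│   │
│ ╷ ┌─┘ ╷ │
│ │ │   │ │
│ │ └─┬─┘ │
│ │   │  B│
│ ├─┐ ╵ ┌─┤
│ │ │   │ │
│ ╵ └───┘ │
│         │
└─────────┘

Finding path from (0, 2) to (2, 4):
Path: (0,2) → (0,1) → (1,1) → (2,1) → (2,2) → (3,2) → (3,3) → (2,3) → (2,4)
Distance: 8 steps

Solution:

┌─────┬───┐
│  ↓ A│   │
│ ╷ ┌─┘ ╷ │
│ │↓│   │ │
│ │ └─┬─┘ │
│ │↳ ↓│↱ B│
│ ├─┐ ╵ ┌─┤
│ │ │↳ ↑│ │
│ ╵ └───┘ │
│         │
└─────────┘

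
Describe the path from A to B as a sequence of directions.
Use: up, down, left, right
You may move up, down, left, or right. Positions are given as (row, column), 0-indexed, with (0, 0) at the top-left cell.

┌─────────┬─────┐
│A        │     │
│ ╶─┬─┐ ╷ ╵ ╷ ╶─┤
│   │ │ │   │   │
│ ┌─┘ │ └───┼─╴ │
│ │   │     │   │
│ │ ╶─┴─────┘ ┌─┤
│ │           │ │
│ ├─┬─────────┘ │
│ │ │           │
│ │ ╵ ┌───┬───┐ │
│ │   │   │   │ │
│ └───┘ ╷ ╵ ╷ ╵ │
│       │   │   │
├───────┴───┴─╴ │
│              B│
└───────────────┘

Finding the path and converting it to directions:
Path through cells: (0,0) → (1,0) → (2,0) → (3,0) → (4,0) → (5,0) → (6,0) → (6,1) → (6,2) → (6,3) → (5,3) → (5,4) → (6,4) → (6,5) → (5,5) → (5,6) → (6,6) → (6,7) → (7,7)
Directions: down, down, down, down, down, down, right, right, right, up, right, down, right, up, right, down, right, down

Solution:

┌─────────┬─────┐
│A        │     │
│ ╶─┬─┐ ╷ ╵ ╷ ╶─┤
│↓  │ │ │   │   │
│ ┌─┘ │ └───┼─╴ │
│↓│   │     │   │
│ │ ╶─┴─────┘ ┌─┤
│↓│           │ │
│ ├─┬─────────┘ │
│↓│ │           │
│ │ ╵ ┌───┬───┐ │
│↓│   │↱ ↓│↱ ↓│ │
│ └───┘ ╷ ╵ ╷ ╵ │
│↳ → → ↑│↳ ↑│↳ ↓│
├───────┴───┴─╴ │
│              B│
└───────────────┘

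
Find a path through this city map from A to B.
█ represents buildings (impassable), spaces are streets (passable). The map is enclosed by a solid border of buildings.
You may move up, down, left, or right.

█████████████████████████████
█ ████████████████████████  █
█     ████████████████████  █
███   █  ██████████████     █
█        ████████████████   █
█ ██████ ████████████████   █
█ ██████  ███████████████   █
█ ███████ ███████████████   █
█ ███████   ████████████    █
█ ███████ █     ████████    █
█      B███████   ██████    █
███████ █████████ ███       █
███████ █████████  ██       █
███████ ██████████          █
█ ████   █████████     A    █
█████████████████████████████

Finding the shortest path from A to B:
Movement: cardinal only
Path length: 44 steps
Directions: up → left → left → left → left → left → up → left → up → up → left → left → up → left → left → left → left → up → left → left → up → up → left → up → up → left → left → left → left → left → left → left → down → down → down → down → down → down → right → right → right → right → right → right

Solution:

█████████████████████████████
█ ████████████████████████  █
█     ████████████████████  █
███   █  ██████████████     █
█↓←←←←←←↰████████████████   █
█↓██████↑████████████████   █
█↓██████↑↰███████████████   █
█↓███████↑███████████████   █
█↓███████↑←↰████████████    █
█↓███████ █↑←←←↰████████    █
█↳→→→→→B███████↑←↰██████    █
███████ █████████↑███       █
███████ █████████↑↰██       █
███████ ██████████↑←←←←↰    █
█ ████   █████████     A    █
█████████████████████████████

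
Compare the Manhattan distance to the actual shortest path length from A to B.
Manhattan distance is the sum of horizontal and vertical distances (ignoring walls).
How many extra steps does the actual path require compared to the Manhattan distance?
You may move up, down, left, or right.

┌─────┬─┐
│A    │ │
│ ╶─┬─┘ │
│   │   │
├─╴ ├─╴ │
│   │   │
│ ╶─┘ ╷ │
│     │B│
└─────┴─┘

Manhattan distance: |3 - 0| + |3 - 0| = 6
Actual path length: 10
Extra steps: 10 - 6 = 4

Solution:

┌─────┬─┐
│A    │ │
│ ╶─┬─┘ │
│↳ ↓│   │
├─╴ ├─╴ │
│↓ ↲│↱ ↓│
│ ╶─┘ ╷ │
│↳ → ↑│B│
└─────┴─┘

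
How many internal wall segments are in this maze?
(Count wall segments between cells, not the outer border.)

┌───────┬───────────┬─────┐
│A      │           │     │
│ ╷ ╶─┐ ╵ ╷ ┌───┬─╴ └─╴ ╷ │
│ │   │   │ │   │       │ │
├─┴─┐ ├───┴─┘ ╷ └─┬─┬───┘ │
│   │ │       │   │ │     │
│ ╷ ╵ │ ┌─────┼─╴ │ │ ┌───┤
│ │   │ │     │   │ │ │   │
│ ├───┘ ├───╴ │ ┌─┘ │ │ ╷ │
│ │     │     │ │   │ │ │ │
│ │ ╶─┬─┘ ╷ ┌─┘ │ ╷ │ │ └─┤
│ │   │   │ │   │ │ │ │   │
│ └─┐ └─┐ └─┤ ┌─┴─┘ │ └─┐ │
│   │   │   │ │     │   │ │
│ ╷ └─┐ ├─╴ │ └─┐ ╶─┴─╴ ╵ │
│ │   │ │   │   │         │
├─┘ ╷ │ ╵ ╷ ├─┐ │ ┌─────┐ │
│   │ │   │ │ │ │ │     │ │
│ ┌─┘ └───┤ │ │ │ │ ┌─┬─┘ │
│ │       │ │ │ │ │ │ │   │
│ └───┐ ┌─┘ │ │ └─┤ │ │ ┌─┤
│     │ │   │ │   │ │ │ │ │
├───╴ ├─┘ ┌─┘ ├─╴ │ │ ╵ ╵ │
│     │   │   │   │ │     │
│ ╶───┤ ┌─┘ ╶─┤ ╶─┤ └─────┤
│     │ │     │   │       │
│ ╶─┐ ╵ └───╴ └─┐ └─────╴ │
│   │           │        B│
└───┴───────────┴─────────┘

Counting internal wall segments:
Total internal walls: 156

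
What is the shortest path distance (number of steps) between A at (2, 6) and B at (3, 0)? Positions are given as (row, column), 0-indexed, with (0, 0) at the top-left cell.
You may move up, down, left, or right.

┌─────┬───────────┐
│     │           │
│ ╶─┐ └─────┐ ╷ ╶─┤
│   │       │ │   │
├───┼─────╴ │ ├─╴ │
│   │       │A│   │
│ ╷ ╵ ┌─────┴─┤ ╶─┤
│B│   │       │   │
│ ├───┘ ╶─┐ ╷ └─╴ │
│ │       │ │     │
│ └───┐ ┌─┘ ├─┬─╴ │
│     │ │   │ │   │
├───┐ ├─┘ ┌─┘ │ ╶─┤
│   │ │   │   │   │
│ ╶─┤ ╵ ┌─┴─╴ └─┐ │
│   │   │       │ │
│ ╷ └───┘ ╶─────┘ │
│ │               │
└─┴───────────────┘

Finding path from (2, 6) to (3, 0):
Path: (2,6) → (1,6) → (0,6) → (0,7) → (1,7) → (1,8) → (2,8) → (2,7) → (3,7) → (3,8) → (4,8) → (4,7) → (4,6) → (3,6) → (3,5) → (4,5) → (5,5) → (5,4) → (6,4) → (6,3) → (7,3) → (7,2) → (6,2) → (5,2) → (5,1) → (5,0) → (4,0) → (3,0)
Distance: 27 steps

Solution:

┌─────┬───────────┐
│     │      ↱ ↓  │
│ ╶─┐ └─────┐ ╷ ╶─┤
│   │       │↑│↳ ↓│
├───┼─────╴ │ ├─╴ │
│   │       │A│↓ ↲│
│ ╷ ╵ ┌─────┴─┤ ╶─┤
│B│   │    ↓ ↰│↳ ↓│
│ ├───┘ ╶─┐ ╷ └─╴ │
│↑│       │↓│↑ ← ↲│
│ └───┐ ┌─┘ ├─┬─╴ │
│↑ ← ↰│ │↓ ↲│ │   │
├───┐ ├─┘ ┌─┘ │ ╶─┤
│   │↑│↓ ↲│   │   │
│ ╶─┤ ╵ ┌─┴─╴ └─┐ │
│   │↑ ↲│       │ │
│ ╷ └───┘ ╶─────┘ │
│ │               │
└─┴───────────────┘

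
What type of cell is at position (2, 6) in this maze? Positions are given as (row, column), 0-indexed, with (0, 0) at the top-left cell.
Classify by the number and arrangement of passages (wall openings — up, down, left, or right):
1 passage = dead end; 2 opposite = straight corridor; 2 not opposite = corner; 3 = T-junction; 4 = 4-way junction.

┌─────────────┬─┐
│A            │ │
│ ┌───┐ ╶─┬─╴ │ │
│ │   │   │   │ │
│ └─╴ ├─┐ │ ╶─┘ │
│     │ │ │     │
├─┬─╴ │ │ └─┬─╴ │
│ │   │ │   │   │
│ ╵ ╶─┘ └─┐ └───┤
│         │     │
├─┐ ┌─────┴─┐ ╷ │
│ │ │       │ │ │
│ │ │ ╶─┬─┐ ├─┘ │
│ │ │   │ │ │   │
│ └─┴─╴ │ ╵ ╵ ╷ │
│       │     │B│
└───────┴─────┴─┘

Checking cell at (2, 6):
Number of passages: 2
Cell type: straight corridor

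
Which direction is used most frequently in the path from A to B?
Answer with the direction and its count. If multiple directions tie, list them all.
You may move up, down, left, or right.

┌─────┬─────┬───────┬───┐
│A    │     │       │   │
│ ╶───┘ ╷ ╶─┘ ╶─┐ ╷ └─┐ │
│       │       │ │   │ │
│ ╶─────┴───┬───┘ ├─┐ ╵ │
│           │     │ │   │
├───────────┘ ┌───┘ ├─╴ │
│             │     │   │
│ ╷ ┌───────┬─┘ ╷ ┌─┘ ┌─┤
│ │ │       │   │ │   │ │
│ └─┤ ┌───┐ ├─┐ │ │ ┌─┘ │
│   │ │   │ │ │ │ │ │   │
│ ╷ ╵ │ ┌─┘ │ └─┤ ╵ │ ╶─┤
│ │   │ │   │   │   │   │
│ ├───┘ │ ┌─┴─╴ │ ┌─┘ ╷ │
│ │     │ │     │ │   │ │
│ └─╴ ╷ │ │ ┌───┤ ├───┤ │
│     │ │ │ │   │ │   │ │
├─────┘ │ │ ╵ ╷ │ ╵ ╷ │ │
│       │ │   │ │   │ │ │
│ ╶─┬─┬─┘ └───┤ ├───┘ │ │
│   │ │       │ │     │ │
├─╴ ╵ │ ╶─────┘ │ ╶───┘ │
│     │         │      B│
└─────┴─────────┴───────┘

Directions: down, right, right, right, up, right, down, right, right, up, right, right, right, down, right, down, right, down, left, down, left, down, down, left, down, down, down, right, up, right, down, down, left, left, down, right, right, right
Counts: {'down': 14, 'right': 16, 'up': 3, 'left': 5}
Most common: right (16 times)

Solution:

┌─────┬─────┬───────┬───┐
│A    │↱ ↓  │↱ → → ↓│   │
│ ╶───┘ ╷ ╶─┘ ╶─┐ ╷ └─┐ │
│↳ → → ↑│↳ → ↑  │ │↳ ↓│ │
│ ╶─────┴───┬───┘ ├─┐ ╵ │
│           │     │ │↳ ↓│
├───────────┘ ┌───┘ ├─╴ │
│             │     │↓ ↲│
│ ╷ ┌───────┬─┘ ╷ ┌─┘ ┌─┤
│ │ │       │   │ │↓ ↲│ │
│ └─┤ ┌───┐ ├─┐ │ │ ┌─┘ │
│   │ │   │ │ │ │ │↓│   │
│ ╷ ╵ │ ┌─┘ │ └─┤ ╵ │ ╶─┤
│ │   │ │   │   │↓ ↲│   │
│ ├───┘ │ ┌─┴─╴ │ ┌─┘ ╷ │
│ │     │ │     │↓│   │ │
│ └─╴ ╷ │ │ ┌───┤ ├───┤ │
│     │ │ │ │   │↓│↱ ↓│ │
├─────┘ │ │ ╵ ╷ │ ╵ ╷ │ │
│       │ │   │ │↳ ↑│↓│ │
│ ╶─┬─┬─┘ └───┤ ├───┘ │ │
│   │ │       │ │↓ ← ↲│ │
├─╴ ╵ │ ╶─────┘ │ ╶───┘ │
│     │         │↳ → → B│
└─────┴─────────┴───────┘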